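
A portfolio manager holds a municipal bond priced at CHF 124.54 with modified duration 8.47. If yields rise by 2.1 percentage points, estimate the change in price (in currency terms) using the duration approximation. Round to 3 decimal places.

Duration approximation: ΔP/P ≈ -D_mod · Δy = -8.47 × (+0.021) = -0.177870.
ΔP ≈ 124.54 × (-0.177870) = -22.1519298.

-CHF 22.152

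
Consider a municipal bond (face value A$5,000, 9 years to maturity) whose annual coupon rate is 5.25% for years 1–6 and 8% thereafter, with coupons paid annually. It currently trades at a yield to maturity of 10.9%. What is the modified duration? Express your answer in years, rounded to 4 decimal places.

Periodic yield y = 0.109. First find Macaulay duration:
  t   CF        PV=CF/(1+0.109)^t    t·PV
  1       262.50       236.6997       236.6997
  2       262.50       213.4353       426.8706
  3       262.50       192.4574       577.3723
  4       262.50       173.5414       694.1656
  5       262.50       156.4846       782.4230
  6       262.50       141.1042       846.6254
  7       400.00       193.8827     1,357.1792
  8       400.00       174.8266     1,398.6132
  9     5,400.00     2,128.1873    19,153.6856
  Σ                  3,610.6193    25,473.6345
P = 3,610.6193; Macaulay duration = 25,473.6345 / 3,610.6193 = 7.05520 years.
Modified duration = D_Mac / (1 + y) = 7.05520 / 1.109 = 6.36177 years.

6.3618 years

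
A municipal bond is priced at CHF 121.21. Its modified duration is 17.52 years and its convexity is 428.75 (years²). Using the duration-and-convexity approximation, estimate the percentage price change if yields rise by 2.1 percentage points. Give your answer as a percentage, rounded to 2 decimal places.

-27.34%

Duration effect: -D_mod·Δy = -17.52 × (+0.021) = -0.367920
Convexity effect: ½·C·(Δy)² = 0.5 × 428.75 × (0.021)² = +0.094539375
ΔP/P ≈ -0.367920 + 0.094539375 = -0.273380625
= -27.3380625%.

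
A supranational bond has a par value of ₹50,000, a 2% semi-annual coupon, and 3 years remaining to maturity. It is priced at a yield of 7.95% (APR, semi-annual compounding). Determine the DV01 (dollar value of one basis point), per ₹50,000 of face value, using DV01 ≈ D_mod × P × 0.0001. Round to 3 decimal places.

Periodic yield y = 0.03975.
  t   CF        PV=CF/(1+0.03975)^t    t·PV
  1       500.00       480.8848       480.8848
  2       500.00       462.5004       925.0009
  3       500.00       444.8189     1,334.4567
  4       500.00       427.8133     1,711.2532
  5       500.00       411.4579     2,057.2893
  6    50,500.00    39,968.4958   239,810.9747
  Σ                 42,195.9711   246,319.8596
P = 42,195.9711; D_Mac = 5.83752 half-year periods = 2.91876 yrs; D_mod = 2.80718 yrs.
DV01 ≈ 2.80718 × 42,195.9711 × 0.0001 = 11.845148.

₹11.845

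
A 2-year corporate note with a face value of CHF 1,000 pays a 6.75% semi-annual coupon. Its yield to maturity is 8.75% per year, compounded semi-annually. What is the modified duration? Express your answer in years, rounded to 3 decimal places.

1.822 years

Periodic yield y = 0.04375. First find Macaulay duration:
  t   CF        PV=CF/(1+0.04375)^t    t·PV
  1        33.75        32.3353        32.3353
  2        33.75        30.9800        61.9599
  3        33.75        29.6814        89.0442
  4     1,033.75       871.0229     3,484.0916
  Σ                    964.0196     3,667.4310
P = 964.0196; Macaulay duration = 3,667.4310 / 964.0196 = 3.80431 half-year periods = 1.90216 years.
Modified duration = D_Mac / (1 + y) = 1.90216 / 1.04375 = 1.82242 years.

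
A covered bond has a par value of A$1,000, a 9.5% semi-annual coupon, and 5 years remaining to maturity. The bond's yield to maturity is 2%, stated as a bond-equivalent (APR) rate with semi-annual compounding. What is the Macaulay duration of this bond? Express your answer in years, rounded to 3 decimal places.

Periodic yield y = 0.01. Discount each cash flow and weight by its period:
  t   CF        PV=CF/(1+0.01)^t    t·PV
  1        47.50        47.0297        47.0297
  2        47.50        46.5641        93.1281
  3        47.50        46.1030       138.3091
  4        47.50        45.6466       182.5863
  5        47.50        45.1946       225.9731
  6        47.50        44.7471       268.4829
  7        47.50        44.3041       310.1288
  8        47.50        43.8655       350.9236
  9        47.50        43.4311       390.8803
  10    1,047.50       948.2881     9,482.8809
  Σ                  1,355.1739    11,490.3227
Price P = Σ PV = 1,355.1739.
Macaulay duration = Σ(t·PV) / P = 11,490.3227 / 1,355.1739 = 8.47885 half-year periods.
In years: 8.47885 / 2 = 4.23943 years.

4.239 years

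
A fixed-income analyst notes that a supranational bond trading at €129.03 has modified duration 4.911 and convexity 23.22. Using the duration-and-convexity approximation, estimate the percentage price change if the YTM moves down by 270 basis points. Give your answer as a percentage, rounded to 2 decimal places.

+14.11%

Duration effect: -D_mod·Δy = -4.911 × (-0.027) = +0.132597
Convexity effect: ½·C·(Δy)² = 0.5 × 23.22 × (-0.027)² = +0.00846369
ΔP/P ≈ +0.132597 + 0.00846369 = +0.14106069
= +14.106069%.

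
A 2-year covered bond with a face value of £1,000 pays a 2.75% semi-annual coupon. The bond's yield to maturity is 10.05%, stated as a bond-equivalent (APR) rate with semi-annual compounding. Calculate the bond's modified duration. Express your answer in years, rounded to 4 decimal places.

Periodic yield y = 0.05025. First find Macaulay duration:
  t   CF        PV=CF/(1+0.05025)^t    t·PV
  1        13.75        13.0921        13.0921
  2        13.75        12.4657        24.9314
  3        13.75        11.8693        35.6079
  4     1,013.75       833.2208     3,332.8832
  Σ                    870.6479     3,406.5146
P = 870.6479; Macaulay duration = 3,406.5146 / 870.6479 = 3.91262 half-year periods = 1.95631 years.
Modified duration = D_Mac / (1 + y) = 1.95631 / 1.05025 = 1.86271 years.

1.8627 years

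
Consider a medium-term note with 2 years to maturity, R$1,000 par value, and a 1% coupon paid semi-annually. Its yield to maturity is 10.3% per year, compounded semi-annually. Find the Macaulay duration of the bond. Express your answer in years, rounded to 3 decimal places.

Periodic yield y = 0.0515. Discount each cash flow and weight by its period:
  t   CF        PV=CF/(1+0.0515)^t    t·PV
  1         5.00         4.7551         4.7551
  2         5.00         4.5222         9.0444
  3         5.00         4.3007        12.9022
  4     1,005.00       822.1082     3,288.4326
  Σ                    835.6862     3,315.1343
Price P = Σ PV = 835.6862.
Macaulay duration = Σ(t·PV) / P = 3,315.1343 / 835.6862 = 3.96696 half-year periods.
In years: 3.96696 / 2 = 1.98348 years.

1.983 years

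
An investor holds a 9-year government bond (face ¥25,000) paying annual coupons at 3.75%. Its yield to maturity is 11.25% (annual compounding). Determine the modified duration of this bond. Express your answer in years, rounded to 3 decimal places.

Periodic yield y = 0.1125. First find Macaulay duration:
  t   CF        PV=CF/(1+0.1125)^t    t·PV
  1       937.50       842.6966       842.6966
  2       937.50       757.4801     1,514.9602
  3       937.50       680.8810     2,042.6430
  4       937.50       612.0279     2,448.1115
  5       937.50       550.1374     2,750.6870
  6       937.50       494.5055     2,967.0332
  7       937.50       444.4994     3,111.4955
  8       937.50       399.5500     3,196.3999
  9    25,937.50     9,936.3742    89,427.3675
  Σ                 14,718.1521   108,301.3945
P = 14,718.1521; Macaulay duration = 108,301.3945 / 14,718.1521 = 7.35836 years.
Modified duration = D_Mac / (1 + y) = 7.35836 / 1.1125 = 6.61425 years.

6.614 years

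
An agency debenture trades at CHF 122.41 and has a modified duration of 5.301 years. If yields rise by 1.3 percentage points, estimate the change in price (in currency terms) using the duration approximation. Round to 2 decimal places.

-CHF 8.44

Duration approximation: ΔP/P ≈ -D_mod · Δy = -5.301 × (+0.013) = -0.068913.
ΔP ≈ 122.41 × (-0.068913) = -8.43564033.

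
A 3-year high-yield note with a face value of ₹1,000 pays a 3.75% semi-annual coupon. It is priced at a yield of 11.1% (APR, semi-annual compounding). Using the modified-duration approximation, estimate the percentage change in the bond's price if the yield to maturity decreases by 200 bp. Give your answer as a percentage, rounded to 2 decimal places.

+5.40%

Periodic yield y = 0.0555. Modified duration first:
  t   CF        PV=CF/(1+0.0555)^t    t·PV
  1        18.75        17.7641        17.7641
  2        18.75        16.8300        33.6601
  3        18.75        15.9451        47.8352
  4        18.75        15.1067        60.4266
  5        18.75        14.3123        71.5616
  6     1,018.75       736.7467     4,420.4802
  Σ                    816.7049     4,651.7278
P = 816.7049; D_Mac = 5.69573 half-year periods = 2.84786 yrs; D_mod = 2.84786/(1+0.0555) = 2.69812 yrs.
ΔP/P ≈ -D_mod · Δy = -2.69812 × (-0.02) = +0.053962 = +5.3962%.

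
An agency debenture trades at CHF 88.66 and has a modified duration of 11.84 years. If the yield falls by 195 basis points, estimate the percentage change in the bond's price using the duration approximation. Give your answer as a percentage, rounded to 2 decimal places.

Duration approximation: ΔP/P ≈ -D_mod · Δy = -11.84 × (-0.0195) = +0.230880.
As a percentage: +23.0880%.

+23.09%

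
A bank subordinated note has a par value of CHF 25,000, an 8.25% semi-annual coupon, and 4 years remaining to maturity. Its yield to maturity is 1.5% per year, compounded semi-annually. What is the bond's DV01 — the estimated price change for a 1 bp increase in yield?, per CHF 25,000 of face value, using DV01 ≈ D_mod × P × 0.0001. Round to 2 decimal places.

Periodic yield y = 0.0075.
  t   CF        PV=CF/(1+0.0075)^t    t·PV
  1     1,031.25     1,023.5732     1,023.5732
  2     1,031.25     1,015.9535     2,031.9071
  3     1,031.25     1,008.3906     3,025.1719
  4     1,031.25     1,000.8840     4,003.5360
  5     1,031.25       993.4332     4,967.1662
  6     1,031.25       986.0380     5,916.2277
  7     1,031.25       978.6977     6,850.8841
  8    26,031.25    24,520.7971   196,166.3772
  Σ                 31,527.7674   223,984.8433
P = 31,527.7674; D_Mac = 7.10437 half-year periods = 3.55218 yrs; D_mod = 3.52574 yrs.
DV01 ≈ 3.52574 × 31,527.7674 × 0.0001 = 11.115873.

CHF 11.12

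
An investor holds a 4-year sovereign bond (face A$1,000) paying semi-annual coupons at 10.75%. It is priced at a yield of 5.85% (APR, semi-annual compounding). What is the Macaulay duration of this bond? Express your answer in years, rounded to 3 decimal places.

Periodic yield y = 0.02925. Discount each cash flow and weight by its period:
  t   CF        PV=CF/(1+0.02925)^t    t·PV
  1        53.75        52.2225        52.2225
  2        53.75        50.7384       101.4768
  3        53.75        49.2965       147.8894
  4        53.75        47.8955       191.5821
  5        53.75        46.5344       232.6720
  6        53.75        45.2119       271.2717
  7        53.75        43.9271       307.4896
  8     1,053.75       836.7016     6,693.6125
  Σ                  1,172.5279     7,998.2166
Price P = Σ PV = 1,172.5279.
Macaulay duration = Σ(t·PV) / P = 7,998.2166 / 1,172.5279 = 6.82134 half-year periods.
In years: 6.82134 / 2 = 3.41067 years.

3.411 years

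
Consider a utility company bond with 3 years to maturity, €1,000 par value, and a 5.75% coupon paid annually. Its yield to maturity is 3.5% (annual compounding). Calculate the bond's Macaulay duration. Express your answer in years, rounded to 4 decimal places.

2.8450 years

Periodic yield y = 0.035. Discount each cash flow and weight by its year:
  t   CF        PV=CF/(1+0.035)^t    t·PV
  1        57.50        55.5556        55.5556
  2        57.50        53.6769       107.3537
  3     1,057.50       953.8044     2,861.4132
  Σ                  1,063.0368     3,024.3225
Price P = Σ PV = 1,063.0368.
Macaulay duration = Σ(t·PV) / P = 3,024.3225 / 1,063.0368 = 2.84498 years.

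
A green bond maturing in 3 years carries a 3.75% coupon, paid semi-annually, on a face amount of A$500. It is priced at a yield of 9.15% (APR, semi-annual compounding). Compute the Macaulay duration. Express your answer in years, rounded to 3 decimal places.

2.853 years

Periodic yield y = 0.04575. Discount each cash flow and weight by its period:
  t   CF        PV=CF/(1+0.04575)^t    t·PV
  1        9.375         8.9649         8.9649
  2        9.375         8.5727        17.1453
  3        9.375         8.1976        24.5929
  4        9.375         7.8390        31.3559
  5        9.375         7.4960        37.4802
  6      509.375       389.4668     2,336.8005
  Σ                    430.5369     2,456.3397
Price P = Σ PV = 430.5369.
Macaulay duration = Σ(t·PV) / P = 2,456.3397 / 430.5369 = 5.70529 half-year periods.
In years: 5.70529 / 2 = 2.85265 years.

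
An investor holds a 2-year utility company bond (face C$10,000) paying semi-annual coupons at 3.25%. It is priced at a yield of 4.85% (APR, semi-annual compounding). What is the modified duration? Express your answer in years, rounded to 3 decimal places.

1.905 years

Periodic yield y = 0.02425. First find Macaulay duration:
  t   CF        PV=CF/(1+0.02425)^t    t·PV
  1       162.50       158.6527       158.6527
  2       162.50       154.8964       309.7929
  3       162.50       151.2291       453.6874
  4    10,162.50     9,233.7193    36,934.8772
  Σ                  9,698.4975    37,857.0101
P = 9,698.4975; Macaulay duration = 37,857.0101 / 9,698.4975 = 3.90339 half-year periods = 1.95169 years.
Modified duration = D_Mac / (1 + y) = 1.95169 / 1.02425 = 1.90549 years.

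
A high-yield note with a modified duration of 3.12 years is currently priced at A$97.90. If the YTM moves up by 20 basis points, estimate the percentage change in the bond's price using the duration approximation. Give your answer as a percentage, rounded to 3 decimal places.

Duration approximation: ΔP/P ≈ -D_mod · Δy = -3.12 × (+0.002) = -0.006240.
As a percentage: -0.6240%.

-0.624%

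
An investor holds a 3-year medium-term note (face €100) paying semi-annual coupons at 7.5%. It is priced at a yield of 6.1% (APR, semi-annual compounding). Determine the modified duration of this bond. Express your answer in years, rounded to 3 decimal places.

2.666 years

Periodic yield y = 0.0305. First find Macaulay duration:
  t   CF        PV=CF/(1+0.0305)^t    t·PV
  1         3.75         3.6390         3.6390
  2         3.75         3.5313         7.0626
  3         3.75         3.4268        10.2804
  4         3.75         3.3254        13.3015
  5         3.75         3.2269        16.1347
  6       103.75        86.6363       519.8181
  Σ                    103.7858       570.2362
P = 103.7858; Macaulay duration = 570.2362 / 103.7858 = 5.49436 half-year periods = 2.74718 years.
Modified duration = D_Mac / (1 + y) = 2.74718 / 1.0305 = 2.66587 years.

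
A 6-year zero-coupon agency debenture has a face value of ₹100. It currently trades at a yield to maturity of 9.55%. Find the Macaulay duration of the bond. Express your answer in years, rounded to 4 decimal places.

6.0000 years

A zero-coupon bond has a single cash flow at maturity, so its Macaulay duration equals its maturity: 6 years.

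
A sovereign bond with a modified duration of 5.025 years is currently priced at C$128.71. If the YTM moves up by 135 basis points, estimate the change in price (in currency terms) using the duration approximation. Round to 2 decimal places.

Duration approximation: ΔP/P ≈ -D_mod · Δy = -5.025 × (+0.0135) = -0.0678375.
ΔP ≈ 128.71 × (-0.0678375) = -8.731364625.

-C$8.73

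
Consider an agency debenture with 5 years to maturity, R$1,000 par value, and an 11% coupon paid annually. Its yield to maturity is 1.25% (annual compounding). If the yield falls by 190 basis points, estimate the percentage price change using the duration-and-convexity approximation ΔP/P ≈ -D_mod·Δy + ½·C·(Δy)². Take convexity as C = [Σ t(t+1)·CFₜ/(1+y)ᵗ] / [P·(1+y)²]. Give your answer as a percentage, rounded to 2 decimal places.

+8.44%

With y = 0.0125:
  t   CF        PV=CF/(1+0.0125)^t    t·PV        t(t+1)·PV
  1       110.00       108.6420       108.6420         217.2840
  2       110.00       107.3007       214.6014         643.8043
  3       110.00       105.9760       317.9280       1,271.7122
  4       110.00       104.6677       418.6707       2,093.3534
  5     1,110.00     1,043.1525     5,215.7627      31,294.5762
  Σ                  1,469.7389     6,275.6048      35,520.7300
P = 1,469.7389; D_Mac = 4.26988 yrs; D_mod = 4.21716 yrs; C = 23.57500.
Duration effect: -4.21716 × (-0.019) = +0.080126
Convexity effect: 0.5 × 23.57500 × (-0.019)² = +0.0042553
ΔP/P ≈ +0.080126 + 0.0042553 = +0.084381 = +8.4381%.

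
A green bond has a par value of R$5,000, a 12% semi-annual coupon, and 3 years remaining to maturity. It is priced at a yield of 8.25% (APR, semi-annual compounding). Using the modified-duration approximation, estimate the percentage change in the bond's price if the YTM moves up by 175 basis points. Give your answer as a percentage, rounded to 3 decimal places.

-4.414%

Periodic yield y = 0.04125. Modified duration first:
  t   CF        PV=CF/(1+0.04125)^t    t·PV
  1       300.00       288.1152       288.1152
  2       300.00       276.7013       553.4026
  3       300.00       265.7396       797.2187
  4       300.00       255.2121     1,020.8482
  5       300.00       245.1016     1,225.5081
  6     5,300.00     4,158.5869    24,951.5215
  Σ                  5,489.4567    28,836.6144
P = 5,489.4567; D_Mac = 5.25309 half-year periods = 2.62655 yrs; D_mod = 2.62655/(1+0.04125) = 2.52249 yrs.
ΔP/P ≈ -D_mod · Δy = -2.52249 × (+0.0175) = -0.044144 = -4.4144%.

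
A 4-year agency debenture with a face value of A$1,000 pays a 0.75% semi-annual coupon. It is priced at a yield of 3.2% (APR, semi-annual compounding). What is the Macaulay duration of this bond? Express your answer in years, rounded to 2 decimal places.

3.94 years

Periodic yield y = 0.016. Discount each cash flow and weight by its period:
  t   CF        PV=CF/(1+0.016)^t    t·PV
  1         3.75         3.6909         3.6909
  2         3.75         3.6328         7.2656
  3         3.75         3.5756        10.7268
  4         3.75         3.5193        14.0772
  5         3.75         3.4639        17.3194
  6         3.75         3.4093        20.4560
  7         3.75         3.3556        23.4895
  8     1,003.75       884.0481     7,072.3848
  Σ                    908.6956     7,169.4103
Price P = Σ PV = 908.6956.
Macaulay duration = Σ(t·PV) / P = 7,169.4103 / 908.6956 = 7.88978 half-year periods.
In years: 7.88978 / 2 = 3.94489 years.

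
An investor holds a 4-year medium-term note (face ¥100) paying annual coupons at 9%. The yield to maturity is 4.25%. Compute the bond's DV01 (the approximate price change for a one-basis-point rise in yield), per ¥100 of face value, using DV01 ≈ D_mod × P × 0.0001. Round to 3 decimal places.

¥0.040

Periodic yield y = 0.0425.
  t   CF        PV=CF/(1+0.0425)^t    t·PV
  1         9.00         8.6331         8.6331
  2         9.00         8.2811        16.5623
  3         9.00         7.9435        23.8306
  4       109.00        92.2831       369.1325
  Σ                    117.1409       418.1585
P = 117.1409; D_Mac = 3.56971 yrs; D_mod = 3.42418 yrs.
DV01 ≈ 3.42418 × 117.1409 × 0.0001 = 0.040111.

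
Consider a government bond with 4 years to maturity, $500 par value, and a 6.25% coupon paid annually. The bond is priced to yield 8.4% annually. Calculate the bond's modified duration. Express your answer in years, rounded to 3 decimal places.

3.364 years

Periodic yield y = 0.084. First find Macaulay duration:
  t   CF        PV=CF/(1+0.084)^t    t·PV
  1        31.25        28.8284        28.8284
  2        31.25        26.5945        53.1890
  3        31.25        24.5337        73.6010
  4       531.25       384.7528     1,539.0113
  Σ                    464.7094     1,694.6296
P = 464.7094; Macaulay duration = 1,694.6296 / 464.7094 = 3.64664 years.
Modified duration = D_Mac / (1 + y) = 3.64664 / 1.084 = 3.36406 years.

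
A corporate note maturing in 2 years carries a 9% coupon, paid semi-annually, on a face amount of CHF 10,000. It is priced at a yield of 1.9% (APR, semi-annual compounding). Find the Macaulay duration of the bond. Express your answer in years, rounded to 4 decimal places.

1.8833 years

Periodic yield y = 0.0095. Discount each cash flow and weight by its period:
  t   CF        PV=CF/(1+0.0095)^t    t·PV
  1       450.00       445.7652       445.7652
  2       450.00       441.5703       883.1406
  3       450.00       437.4149     1,312.2446
  4    10,450.00    10,062.1549    40,248.6195
  Σ                 11,386.9053    42,889.7699
Price P = Σ PV = 11,386.9053.
Macaulay duration = Σ(t·PV) / P = 42,889.7699 / 11,386.9053 = 3.76659 half-year periods.
In years: 3.76659 / 2 = 1.88329 years.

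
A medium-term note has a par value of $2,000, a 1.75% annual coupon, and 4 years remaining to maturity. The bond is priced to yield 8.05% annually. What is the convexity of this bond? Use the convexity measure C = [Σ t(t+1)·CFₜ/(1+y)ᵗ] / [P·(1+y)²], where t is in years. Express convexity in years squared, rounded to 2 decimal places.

16.47

With y = 0.0805:
  t   CF        PV=CF/(1+0.0805)^t    t·PV        t(t+1)·PV
  1        35.00        32.3924        32.3924          64.7848
  2        35.00        29.9791        59.9582         179.8746
  3        35.00        27.7456        83.2367         332.9469
  4     2,035.00     1,493.0190     5,972.0759      29,860.3796
  Σ                  1,583.1361     6,147.6632      30,437.9859
P = 1,583.1361.
Convexity = Σ t(t+1)·PV / [P·(1+y)²] = 30,437.9859 / (1,583.1361 × 1.167480) = 16.46828.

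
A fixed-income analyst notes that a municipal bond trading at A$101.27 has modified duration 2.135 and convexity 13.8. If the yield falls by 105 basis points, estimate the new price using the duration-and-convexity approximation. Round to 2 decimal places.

A$103.62

Duration effect: -D_mod·Δy = -2.135 × (-0.0105) = +0.0224175
Convexity effect: ½·C·(Δy)² = 0.5 × 13.8 × (-0.0105)² = +0.000760725
ΔP/P ≈ +0.0224175 + 0.000760725 = +0.023178225
New price ≈ 101.27 × (1 + 0.023178225) = 103.61725884575.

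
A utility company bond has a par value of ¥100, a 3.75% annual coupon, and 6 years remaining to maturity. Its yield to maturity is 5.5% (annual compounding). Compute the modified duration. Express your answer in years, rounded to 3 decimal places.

Periodic yield y = 0.055. First find Macaulay duration:
  t   CF        PV=CF/(1+0.055)^t    t·PV
  1         3.75         3.5545         3.5545
  2         3.75         3.3692         6.7384
  3         3.75         3.1936         9.5807
  4         3.75         3.0271        12.1083
  5         3.75         2.8693        14.3463
  6       103.75        75.2443       451.4655
  Σ                     91.2578       497.7936
P = 91.2578; Macaulay duration = 497.7936 / 91.2578 = 5.45480 years.
Modified duration = D_Mac / (1 + y) = 5.45480 / 1.055 = 5.17043 years.

5.170 years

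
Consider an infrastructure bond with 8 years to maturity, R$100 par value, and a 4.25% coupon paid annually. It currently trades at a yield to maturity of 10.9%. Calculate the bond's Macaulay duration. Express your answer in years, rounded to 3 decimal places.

Periodic yield y = 0.109. Discount each cash flow and weight by its year:
  t   CF        PV=CF/(1+0.109)^t    t·PV
  1         4.25         3.8323         3.8323
  2         4.25         3.4556         6.9112
  3         4.25         3.1160         9.3479
  4         4.25         2.8097        11.2389
  5         4.25         2.5336        12.6678
  6         4.25         2.2845        13.7073
  7         4.25         2.0600        14.4200
  8       104.25        45.5642       364.5136
  Σ                     65.6559       436.6390
Price P = Σ PV = 65.6559.
Macaulay duration = Σ(t·PV) / P = 436.6390 / 65.6559 = 6.65042 years.

6.650 years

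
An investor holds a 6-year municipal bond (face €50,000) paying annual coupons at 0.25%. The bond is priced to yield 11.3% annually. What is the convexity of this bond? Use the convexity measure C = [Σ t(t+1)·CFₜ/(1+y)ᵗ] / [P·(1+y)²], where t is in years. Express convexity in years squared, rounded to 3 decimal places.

With y = 0.113:
  t   CF        PV=CF/(1+0.113)^t    t·PV        t(t+1)·PV
  1       125.00       112.3091       112.3091         224.6181
  2       125.00       100.9066       201.8133         605.4398
  3       125.00        90.6618       271.9855       1,087.9421
  4       125.00        81.4572       325.8287       1,629.1435
  5       125.00        73.1870       365.9352       2,195.6112
  6    50,125.00    26,368.3770   158,210.2621   1,107,471.8347
  Σ                 26,826.8988   159,488.1339   1,113,214.5894
P = 26,826.8988.
Convexity = Σ t(t+1)·PV / [P·(1+y)²] = 1,113,214.5894 / (26,826.8988 × 1.238769) = 33.49794.

33.498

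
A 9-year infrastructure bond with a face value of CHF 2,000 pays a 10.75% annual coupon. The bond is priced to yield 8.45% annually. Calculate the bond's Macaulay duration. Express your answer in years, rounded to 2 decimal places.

6.38 years

Periodic yield y = 0.0845. Discount each cash flow and weight by its year:
  t   CF        PV=CF/(1+0.0845)^t    t·PV
  1       215.00       198.2480       198.2480
  2       215.00       182.8013       365.6027
  3       215.00       168.5582       505.6745
  4       215.00       155.4248       621.6991
  5       215.00       143.3147       716.5734
  6       215.00       132.1482       792.8890
  7       215.00       121.8517       852.9618
  8       215.00       112.3575       898.8599
  9     2,215.00     1,067.3521     9,606.1692
  Σ                  2,282.0565    14,558.6776
Price P = Σ PV = 2,282.0565.
Macaulay duration = Σ(t·PV) / P = 14,558.6776 / 2,282.0565 = 6.37963 years.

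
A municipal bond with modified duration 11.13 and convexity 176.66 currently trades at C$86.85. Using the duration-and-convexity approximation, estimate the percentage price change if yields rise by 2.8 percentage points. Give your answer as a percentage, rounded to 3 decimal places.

Duration effect: -D_mod·Δy = -11.13 × (+0.028) = -0.311640
Convexity effect: ½·C·(Δy)² = 0.5 × 176.66 × (0.028)² = +0.06925072
ΔP/P ≈ -0.311640 + 0.06925072 = -0.24238928
= -24.238928%.

-24.239%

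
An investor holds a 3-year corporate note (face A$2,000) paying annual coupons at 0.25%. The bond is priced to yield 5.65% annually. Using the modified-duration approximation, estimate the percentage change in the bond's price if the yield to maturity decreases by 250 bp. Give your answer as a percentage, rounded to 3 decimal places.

+7.080%

Periodic yield y = 0.0565. Modified duration first:
  t   CF        PV=CF/(1+0.0565)^t    t·PV
  1         5.00         4.7326         4.7326
  2         5.00         4.4795         8.9590
  3     2,005.00     1,700.2229     5,100.6688
  Σ                  1,709.4351     5,114.3605
P = 1,709.4351; D_Mac = 2.99184 yrs; D_mod = 2.99184/(1+0.0565) = 2.83184 yrs.
ΔP/P ≈ -D_mod · Δy = -2.83184 × (-0.025) = +0.070796 = +7.0796%.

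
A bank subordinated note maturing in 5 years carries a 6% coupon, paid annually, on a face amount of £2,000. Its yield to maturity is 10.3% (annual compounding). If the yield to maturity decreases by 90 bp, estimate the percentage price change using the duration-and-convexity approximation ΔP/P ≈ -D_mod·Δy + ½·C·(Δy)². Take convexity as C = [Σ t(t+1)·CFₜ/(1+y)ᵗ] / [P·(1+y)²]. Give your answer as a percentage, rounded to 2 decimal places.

With y = 0.103:
  t   CF        PV=CF/(1+0.103)^t    t·PV        t(t+1)·PV
  1       120.00       108.7942       108.7942         217.5884
  2       120.00        98.6348       197.2696         591.8089
  3       120.00        89.4241       268.2724       1,073.0895
  4       120.00        81.0736       324.2942       1,621.4710
  5     2,120.00     1,298.5489     6,492.7444      38,956.4661
  Σ                  1,676.4756     7,391.3748      42,460.4239
P = 1,676.4756; D_Mac = 4.40888 yrs; D_mod = 3.99717 yrs; C = 20.81786.
Duration effect: -3.99717 × (-0.009) = +0.035975
Convexity effect: 0.5 × 20.81786 × (-0.009)² = +0.0008431
ΔP/P ≈ +0.035975 + 0.0008431 = +0.036818 = +3.6818%.

+3.68%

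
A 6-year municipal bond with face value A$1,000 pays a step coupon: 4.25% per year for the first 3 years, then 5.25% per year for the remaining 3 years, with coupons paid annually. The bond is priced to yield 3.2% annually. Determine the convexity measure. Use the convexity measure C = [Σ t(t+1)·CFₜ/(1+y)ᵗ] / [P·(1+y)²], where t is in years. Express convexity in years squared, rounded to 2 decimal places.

With y = 0.032:
  t   CF        PV=CF/(1+0.032)^t    t·PV        t(t+1)·PV
  1        42.50        41.1822        41.1822          82.3643
  2        42.50        39.9052        79.8104         239.4312
  3        42.50        38.6678       116.0035         464.0140
  4        52.50        46.2850       185.1401         925.7005
  5        52.50        44.8498       224.2492       1,345.4949
  6     1,052.50       871.2523     5,227.5136      36,592.5952
  Σ                  1,082.1423     5,873.8989      39,649.6002
P = 1,082.1423.
Convexity = Σ t(t+1)·PV / [P·(1+y)²] = 39,649.6002 / (1,082.1423 × 1.065024) = 34.40290.

34.40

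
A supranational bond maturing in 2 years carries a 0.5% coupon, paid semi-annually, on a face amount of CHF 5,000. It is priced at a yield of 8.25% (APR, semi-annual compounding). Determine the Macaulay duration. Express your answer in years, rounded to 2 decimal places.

Periodic yield y = 0.04125. Discount each cash flow and weight by its period:
  t   CF        PV=CF/(1+0.04125)^t    t·PV
  1        12.50        12.0048        12.0048
  2        12.50        11.5292        23.0584
  3        12.50        11.0725        33.2174
  4     5,012.50     4,264.1682    17,056.6728
  Σ                  4,298.7747    17,124.9535
Price P = Σ PV = 4,298.7747.
Macaulay duration = Σ(t·PV) / P = 17,124.9535 / 4,298.7747 = 3.98368 half-year periods.
In years: 3.98368 / 2 = 1.99184 years.

1.99 years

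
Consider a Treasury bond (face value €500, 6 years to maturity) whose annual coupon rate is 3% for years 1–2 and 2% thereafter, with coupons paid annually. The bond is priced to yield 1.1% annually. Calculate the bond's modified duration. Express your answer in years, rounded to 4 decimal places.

5.5830 years

Periodic yield y = 0.011. First find Macaulay duration:
  t   CF        PV=CF/(1+0.011)^t    t·PV
  1        15.00        14.8368        14.8368
  2        15.00        14.6754        29.3507
  3        10.00         9.6771        29.0314
  4        10.00         9.5718        38.2874
  5        10.00         9.4677        47.3385
  6       510.00       477.5988     2,865.5929
  Σ                    535.8276     3,024.4376
P = 535.8276; Macaulay duration = 3,024.4376 / 535.8276 = 5.64442 years.
Modified duration = D_Mac / (1 + y) = 5.64442 / 1.011 = 5.58301 years.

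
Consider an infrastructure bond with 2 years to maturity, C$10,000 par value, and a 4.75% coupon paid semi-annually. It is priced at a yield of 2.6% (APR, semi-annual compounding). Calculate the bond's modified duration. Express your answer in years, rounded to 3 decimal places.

Periodic yield y = 0.013. First find Macaulay duration:
  t   CF        PV=CF/(1+0.013)^t    t·PV
  1       237.50       234.4521       234.4521
  2       237.50       231.4434       462.8867
  3       237.50       228.4732       685.4196
  4    10,237.50     9,722.0116    38,888.0463
  Σ                 10,416.3803    40,270.8047
P = 10,416.3803; Macaulay duration = 40,270.8047 / 10,416.3803 = 3.86610 half-year periods = 1.93305 years.
Modified duration = D_Mac / (1 + y) = 1.93305 / 1.013 = 1.90824 years.

1.908 years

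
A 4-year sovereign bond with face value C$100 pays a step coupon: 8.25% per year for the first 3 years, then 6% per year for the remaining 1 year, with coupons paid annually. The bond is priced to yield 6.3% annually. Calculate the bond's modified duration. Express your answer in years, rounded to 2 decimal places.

Periodic yield y = 0.063. First find Macaulay duration:
  t   CF        PV=CF/(1+0.063)^t    t·PV
  1         8.25         7.7611         7.7611
  2         8.25         7.3011        14.6022
  3         8.25         6.8684        20.6051
  4       106.00        83.0181       332.0724
  Σ                    104.9486       375.0408
P = 104.9486; Macaulay duration = 375.0408 / 104.9486 = 3.57357 years.
Modified duration = D_Mac / (1 + y) = 3.57357 / 1.063 = 3.36177 years.

3.36 years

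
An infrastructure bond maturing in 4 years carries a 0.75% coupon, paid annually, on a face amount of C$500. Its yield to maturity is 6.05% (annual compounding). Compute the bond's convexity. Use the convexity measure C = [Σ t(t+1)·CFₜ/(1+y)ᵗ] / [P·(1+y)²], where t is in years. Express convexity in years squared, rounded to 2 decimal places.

17.49

With y = 0.0605:
  t   CF        PV=CF/(1+0.0605)^t    t·PV        t(t+1)·PV
  1         3.75         3.5361         3.5361           7.0721
  2         3.75         3.3343         6.6687          20.0060
  3         3.75         3.1441         9.4324          37.7295
  4       503.75       398.2652     1,593.0608       7,965.3041
  Σ                    408.2797     1,612.6979       8,030.1118
P = 408.2797.
Convexity = Σ t(t+1)·PV / [P·(1+y)²] = 8,030.1118 / (408.2797 × 1.124660) = 17.48809.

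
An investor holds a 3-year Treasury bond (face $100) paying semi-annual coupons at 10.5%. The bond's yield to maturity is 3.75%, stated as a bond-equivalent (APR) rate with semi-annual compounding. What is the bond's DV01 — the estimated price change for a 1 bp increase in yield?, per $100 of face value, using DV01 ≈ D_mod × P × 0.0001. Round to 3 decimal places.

$0.031

Periodic yield y = 0.01875.
  t   CF        PV=CF/(1+0.01875)^t    t·PV
  1         5.25         5.1534         5.1534
  2         5.25         5.0585        10.1171
  3         5.25         4.9654        14.8963
  4         5.25         4.8740        19.4961
  5         5.25         4.7843        23.9217
  6       105.25        94.1491       564.8949
  Σ                    118.9848       638.4794
P = 118.9848; D_Mac = 5.36606 half-year periods = 2.68303 yrs; D_mod = 2.63365 yrs.
DV01 ≈ 2.63365 × 118.9848 × 0.0001 = 0.031336.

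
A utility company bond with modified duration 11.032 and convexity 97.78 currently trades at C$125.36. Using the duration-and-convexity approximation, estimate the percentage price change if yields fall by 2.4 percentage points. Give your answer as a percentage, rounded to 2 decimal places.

+29.29%

Duration effect: -D_mod·Δy = -11.032 × (-0.024) = +0.264768
Convexity effect: ½·C·(Δy)² = 0.5 × 97.78 × (-0.024)² = +0.02816064
ΔP/P ≈ +0.264768 + 0.02816064 = +0.29292864
= +29.292864%.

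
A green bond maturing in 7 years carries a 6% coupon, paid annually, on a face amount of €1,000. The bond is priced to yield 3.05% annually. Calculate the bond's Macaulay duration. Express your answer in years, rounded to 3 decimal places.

Periodic yield y = 0.0305. Discount each cash flow and weight by its year:
  t   CF        PV=CF/(1+0.0305)^t    t·PV
  1        60.00        58.2242        58.2242
  2        60.00        56.5009       113.0018
  3        60.00        54.8286       164.4858
  4        60.00        53.2058       212.8233
  5        60.00        51.6311       258.1554
  6        60.00        50.1029       300.6177
  7     1,060.00       858.9540     6,012.6778
  Σ                  1,183.4475     7,119.9860
Price P = Σ PV = 1,183.4475.
Macaulay duration = Σ(t·PV) / P = 7,119.9860 / 1,183.4475 = 6.01631 years.

6.016 years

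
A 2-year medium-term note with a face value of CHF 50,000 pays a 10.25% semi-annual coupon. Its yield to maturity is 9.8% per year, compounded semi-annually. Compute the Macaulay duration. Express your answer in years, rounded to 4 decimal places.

Periodic yield y = 0.049. Discount each cash flow and weight by its period:
  t   CF        PV=CF/(1+0.049)^t    t·PV
  1     2,562.50     2,442.8027     2,442.8027
  2     2,562.50     2,328.6965     4,657.3931
  3     2,562.50     2,219.9204     6,659.7613
  4    52,562.50    43,408.4282   173,633.7127
  Σ                 50,399.8478   187,393.6698
Price P = Σ PV = 50,399.8478.
Macaulay duration = Σ(t·PV) / P = 187,393.6698 / 50,399.8478 = 3.71814 half-year periods.
In years: 3.71814 / 2 = 1.85907 years.

1.8591 years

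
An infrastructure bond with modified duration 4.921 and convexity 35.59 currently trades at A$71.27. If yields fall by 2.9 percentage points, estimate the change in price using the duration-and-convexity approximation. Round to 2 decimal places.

Duration effect: -D_mod·Δy = -4.921 × (-0.029) = +0.142709
Convexity effect: ½·C·(Δy)² = 0.5 × 35.59 × (-0.029)² = +0.014965595
ΔP/P ≈ +0.142709 + 0.014965595 = +0.157674595
ΔP ≈ 71.27 × (+0.157674595) = +11.23746838565.

+A$11.24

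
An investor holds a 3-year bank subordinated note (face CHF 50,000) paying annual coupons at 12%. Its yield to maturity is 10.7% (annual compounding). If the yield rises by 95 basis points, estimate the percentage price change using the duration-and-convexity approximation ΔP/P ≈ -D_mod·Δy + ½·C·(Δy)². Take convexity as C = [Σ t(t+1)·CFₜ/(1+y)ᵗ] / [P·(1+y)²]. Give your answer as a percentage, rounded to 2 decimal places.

-2.27%

With y = 0.107:
  t   CF        PV=CF/(1+0.107)^t    t·PV        t(t+1)·PV
  1     6,000.00     5,420.0542     5,420.0542      10,840.1084
  2     6,000.00     4,896.1646     9,792.3292      29,376.9875
  3    56,000.00    41,280.5205   123,841.5614     495,366.2457
  Σ                 51,596.7393   139,053.9448     535,583.3417
P = 51,596.7393; D_Mac = 2.69501 yrs; D_mod = 2.43452 yrs; C = 8.47051.
Duration effect: -2.43452 × (+0.0095) = -0.023128
Convexity effect: 0.5 × 8.47051 × (0.0095)² = +0.0003822
ΔP/P ≈ -0.023128 + 0.0003822 = -0.022746 = -2.2746%.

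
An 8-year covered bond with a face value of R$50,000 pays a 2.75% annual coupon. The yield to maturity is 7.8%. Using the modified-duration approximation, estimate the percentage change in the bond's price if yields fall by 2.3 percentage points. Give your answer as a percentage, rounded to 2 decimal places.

+15.20%

Periodic yield y = 0.078. Modified duration first:
  t   CF        PV=CF/(1+0.078)^t    t·PV
  1     1,375.00     1,275.5102     1,275.5102
  2     1,375.00     1,183.2191     2,366.4382
  3     1,375.00     1,097.6059     3,292.8176
  4     1,375.00     1,018.1873     4,072.7490
  5     1,375.00       944.5151     4,722.5754
  6     1,375.00       876.1735     5,257.0412
  7     1,375.00       812.7769     5,689.4386
  8    51,375.00    28,170.9666   225,367.7325
  Σ                 35,378.9545   252,044.3026
P = 35,378.9545; D_Mac = 7.12413 yrs; D_mod = 7.12413/(1+0.078) = 6.60866 yrs.
ΔP/P ≈ -D_mod · Δy = -6.60866 × (-0.023) = +0.151999 = +15.1999%.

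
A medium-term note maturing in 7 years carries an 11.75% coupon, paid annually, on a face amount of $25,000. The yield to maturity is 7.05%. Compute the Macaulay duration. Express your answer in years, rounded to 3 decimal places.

Periodic yield y = 0.0705. Discount each cash flow and weight by its year:
  t   CF        PV=CF/(1+0.0705)^t    t·PV
  1     2,937.50     2,744.0448     2,744.0448
  2     2,937.50     2,563.3301     5,126.6601
  3     2,937.50     2,394.5166     7,183.5499
  4     2,937.50     2,236.8208     8,947.2831
  5     2,937.50     2,089.5103    10,447.5515
  6     2,937.50     1,951.9013    11,711.4076
  7    27,937.50    17,341.2676   121,388.8729
  Σ                 31,321.3915   167,549.3701
Price P = Σ PV = 31,321.3915.
Macaulay duration = Σ(t·PV) / P = 167,549.3701 / 31,321.3915 = 5.34936 years.

5.349 years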